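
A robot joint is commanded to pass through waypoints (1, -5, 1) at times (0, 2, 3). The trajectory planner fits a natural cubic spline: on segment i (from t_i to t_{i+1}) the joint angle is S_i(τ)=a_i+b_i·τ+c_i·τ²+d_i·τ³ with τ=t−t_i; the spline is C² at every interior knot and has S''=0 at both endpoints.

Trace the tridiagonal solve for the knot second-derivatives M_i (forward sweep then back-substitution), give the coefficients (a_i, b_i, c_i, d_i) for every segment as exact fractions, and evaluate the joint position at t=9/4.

  seg 0: a=1 b=-6 c=0 d=3/4
  seg 1: a=-5 b=3 c=9/2 d=-3/2
S(9/4) = -511/128

Δ: Δ0=-3, Δ1=6
row 1: diag=6, rhs=54; c'=1/6, d'=9
back: M1=9
M: M0=0, M1=9, M2=0
seg 0: a=1, c=M0/2=0, d=(M1−M0)/(6·2)=3/4, b=Δ0−h0·(2M0+M1)/6=-6
seg 1: a=-5, c=M1/2=9/2, d=(M2−M1)/(6·1)=-3/2, b=Δ1−h1·(2M1+M2)/6=3
t_q=9/4 → seg 1, τ=1/4; S=-5+3·τ+9/2·τ²+-3/2·τ³=-511/128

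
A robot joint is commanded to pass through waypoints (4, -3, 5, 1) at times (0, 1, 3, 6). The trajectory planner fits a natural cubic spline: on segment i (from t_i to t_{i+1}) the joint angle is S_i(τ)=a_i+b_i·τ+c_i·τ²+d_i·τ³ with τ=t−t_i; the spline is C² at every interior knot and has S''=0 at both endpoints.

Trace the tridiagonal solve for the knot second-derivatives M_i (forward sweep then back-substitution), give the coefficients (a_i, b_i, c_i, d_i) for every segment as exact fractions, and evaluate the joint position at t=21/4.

  seg 0: a=4 b=-769/84 c=0 d=181/84
  seg 1: a=-3 b=-113/42 c=181/28 d=-131/84
  seg 2: a=5 b=187/42 c=-81/28 d=9/28
S(21/4) = 7229/1792

Δ: Δ0=-7, Δ1=4, Δ2=-4/3
row 1: diag=6, rhs=66; c'=1/3, d'=11
row 2: denom=10−2·1/3=28/3; d'=(-32−2·11)/(28/3)=-81/14
back: M2=-81/14
back: M1=11−1/3·-81/14=181/14
M: M0=0, M1=181/14, M2=-81/14, M3=0
seg 0: a=4, c=M0/2=0, d=(M1−M0)/(6·1)=181/84, b=Δ0−h0·(2M0+M1)/6=-769/84
seg 1: a=-3, c=M1/2=181/28, d=(M2−M1)/(6·2)=-131/84, b=Δ1−h1·(2M1+M2)/6=-113/42
seg 2: a=5, c=M2/2=-81/28, d=(M3−M2)/(6·3)=9/28, b=Δ2−h2·(2M2+M3)/6=187/42
t_q=21/4 → seg 2, τ=9/4; S=5+187/42·τ+-81/28·τ²+9/28·τ³=7229/1792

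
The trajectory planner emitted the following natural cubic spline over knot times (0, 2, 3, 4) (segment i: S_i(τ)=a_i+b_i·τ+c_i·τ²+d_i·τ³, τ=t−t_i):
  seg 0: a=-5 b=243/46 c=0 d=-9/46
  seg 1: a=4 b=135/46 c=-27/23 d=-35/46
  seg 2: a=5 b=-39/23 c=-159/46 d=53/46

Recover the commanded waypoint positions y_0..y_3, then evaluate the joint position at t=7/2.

y_0 = S_0(0) = a_0 = -5
y_1 = S_1(0) = a_1 = 4
y_2 = S_2(0) = a_2 = 5
y_3 = S_2(1) = 1
t_q=7/2 is in segment 2 (τ=1/2); S_2(τ)=1263/368

y_0=-5 y_1=4 y_2=5 y_3=1
S(7/2) = 1263/368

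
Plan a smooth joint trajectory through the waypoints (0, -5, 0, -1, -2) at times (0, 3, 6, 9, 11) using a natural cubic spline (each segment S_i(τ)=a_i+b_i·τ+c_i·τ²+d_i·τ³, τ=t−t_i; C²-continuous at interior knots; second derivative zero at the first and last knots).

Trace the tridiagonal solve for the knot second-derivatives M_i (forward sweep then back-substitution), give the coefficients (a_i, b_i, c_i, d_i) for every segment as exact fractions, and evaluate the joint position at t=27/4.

  seg 0: a=0 b=-2237/828 c=0 d=857/7452
  seg 1: a=-5 b=167/414 c=857/828 d=-1525/7452
  seg 2: a=0 b=901/828 c=-167/207 d=827/7452
  seg 3: a=-1 b=-313/414 c=53/276 d=-53/1656
S(27/4) = 2409/5888

Δ: Δ0=-5/3, Δ1=5/3, Δ2=-1/3, Δ3=-1/2
row 1: diag=12, rhs=20; c'=1/4, d'=5/3
row 2: denom=12−3·1/4=45/4; d'=(-12−3·5/3)/(45/4)=-68/45
row 3: denom=10−3·4/15=46/5; d'=(-1−3·-68/45)/(46/5)=53/138
back: M3=53/138
back: M2=-68/45−4/15·53/138=-334/207
back: M1=5/3−1/4·-334/207=857/414
M: M0=0, M1=857/414, M2=-334/207, M3=53/138, M4=0
seg 0: a=0, c=M0/2=0, d=(M1−M0)/(6·3)=857/7452, b=Δ0−h0·(2M0+M1)/6=-2237/828
seg 1: a=-5, c=M1/2=857/828, d=(M2−M1)/(6·3)=-1525/7452, b=Δ1−h1·(2M1+M2)/6=167/414
seg 2: a=0, c=M2/2=-167/207, d=(M3−M2)/(6·3)=827/7452, b=Δ2−h2·(2M2+M3)/6=901/828
seg 3: a=-1, c=M3/2=53/276, d=(M4−M3)/(6·2)=-53/1656, b=Δ3−h3·(2M3+M4)/6=-313/414
t_q=27/4 → seg 2, τ=3/4; S=0+901/828·τ+-167/207·τ²+827/7452·τ³=2409/5888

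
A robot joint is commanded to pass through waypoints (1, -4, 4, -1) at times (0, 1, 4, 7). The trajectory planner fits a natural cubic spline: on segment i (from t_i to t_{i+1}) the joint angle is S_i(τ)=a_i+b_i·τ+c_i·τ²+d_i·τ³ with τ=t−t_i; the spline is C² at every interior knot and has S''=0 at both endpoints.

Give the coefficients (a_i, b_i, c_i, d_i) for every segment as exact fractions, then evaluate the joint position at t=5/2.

Δ: Δ0=-5, Δ1=8/3, Δ2=-5/3
row 1: diag=8, rhs=46; c'=3/8, d'=23/4
row 2: denom=12−3·3/8=87/8; d'=(-26−3·23/4)/(87/8)=-346/87
back: M2=-346/87
back: M1=23/4−3/8·-346/87=210/29
M: M0=0, M1=210/29, M2=-346/87, M3=0
seg 0: a=1, c=M0/2=0, d=(M1−M0)/(6·1)=35/29, b=Δ0−h0·(2M0+M1)/6=-180/29
seg 1: a=-4, c=M1/2=105/29, d=(M2−M1)/(6·3)=-488/783, b=Δ1−h1·(2M1+M2)/6=-75/29
seg 2: a=4, c=M2/2=-173/87, d=(M3−M2)/(6·3)=173/783, b=Δ2−h2·(2M2+M3)/6=67/29
t_q=5/2 → seg 1, τ=3/2; S=-4+-75/29·τ+105/29·τ²+-488/783·τ³=-213/116

  seg 0: a=1 b=-180/29 c=0 d=35/29
  seg 1: a=-4 b=-75/29 c=105/29 d=-488/783
  seg 2: a=4 b=67/29 c=-173/87 d=173/783
S(5/2) = -213/116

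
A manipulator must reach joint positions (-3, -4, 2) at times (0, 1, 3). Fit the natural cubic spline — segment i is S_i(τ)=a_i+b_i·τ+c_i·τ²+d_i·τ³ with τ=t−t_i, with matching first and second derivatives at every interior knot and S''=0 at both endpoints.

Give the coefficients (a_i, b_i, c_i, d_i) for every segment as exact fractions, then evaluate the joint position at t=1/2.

Δ: Δ0=-1, Δ1=3
row 1: diag=6, rhs=24; c'=1/3, d'=4
back: M1=4
M: M0=0, M1=4, M2=0
seg 0: a=-3, c=M0/2=0, d=(M1−M0)/(6·1)=2/3, b=Δ0−h0·(2M0+M1)/6=-5/3
seg 1: a=-4, c=M1/2=2, d=(M2−M1)/(6·2)=-1/3, b=Δ1−h1·(2M1+M2)/6=1/3
t_q=1/2 → seg 0, τ=1/2; S=-3+-5/3·τ+0·τ²+2/3·τ³=-15/4

  seg 0: a=-3 b=-5/3 c=0 d=2/3
  seg 1: a=-4 b=1/3 c=2 d=-1/3
S(1/2) = -15/4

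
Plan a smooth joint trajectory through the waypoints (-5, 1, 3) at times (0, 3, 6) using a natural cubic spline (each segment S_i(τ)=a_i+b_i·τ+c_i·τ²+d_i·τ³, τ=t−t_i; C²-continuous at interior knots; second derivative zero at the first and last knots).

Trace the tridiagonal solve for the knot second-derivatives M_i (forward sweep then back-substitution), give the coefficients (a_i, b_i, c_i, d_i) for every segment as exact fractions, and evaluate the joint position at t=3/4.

Δ: Δ0=2, Δ1=2/3
row 1: diag=12, rhs=-8; c'=1/4, d'=-2/3
back: M1=-2/3
M: M0=0, M1=-2/3, M2=0
seg 0: a=-5, c=M0/2=0, d=(M1−M0)/(6·3)=-1/27, b=Δ0−h0·(2M0+M1)/6=7/3
seg 1: a=1, c=M1/2=-1/3, d=(M2−M1)/(6·3)=1/27, b=Δ1−h1·(2M1+M2)/6=4/3
t_q=3/4 → seg 0, τ=3/4; S=-5+7/3·τ+0·τ²+-1/27·τ³=-209/64

  seg 0: a=-5 b=7/3 c=0 d=-1/27
  seg 1: a=1 b=4/3 c=-1/3 d=1/27
S(3/4) = -209/64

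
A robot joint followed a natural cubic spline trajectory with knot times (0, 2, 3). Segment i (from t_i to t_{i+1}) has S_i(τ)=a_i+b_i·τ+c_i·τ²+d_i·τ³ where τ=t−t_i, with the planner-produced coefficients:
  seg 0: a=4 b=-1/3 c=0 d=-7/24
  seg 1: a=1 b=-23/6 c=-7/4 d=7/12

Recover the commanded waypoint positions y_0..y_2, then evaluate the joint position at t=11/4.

y_0 = S_0(0) = a_0 = 4
y_1 = S_1(0) = a_1 = 1
y_2 = S_1(1) = -4
t_q=11/4 is in segment 1 (τ=3/4); S_1(τ)=-669/256

y_0=4 y_1=1 y_2=-4
S(11/4) = -669/256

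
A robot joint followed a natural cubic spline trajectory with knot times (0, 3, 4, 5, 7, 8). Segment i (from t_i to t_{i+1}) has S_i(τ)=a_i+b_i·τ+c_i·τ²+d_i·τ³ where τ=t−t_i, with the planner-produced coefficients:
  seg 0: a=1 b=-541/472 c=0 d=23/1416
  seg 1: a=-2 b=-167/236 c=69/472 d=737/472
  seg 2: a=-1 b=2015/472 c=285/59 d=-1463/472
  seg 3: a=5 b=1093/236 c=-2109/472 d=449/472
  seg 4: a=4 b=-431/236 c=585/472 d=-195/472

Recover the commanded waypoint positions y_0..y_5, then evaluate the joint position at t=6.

y_0 = S_0(0) = a_0 = 1
y_1 = S_1(0) = a_1 = -2
y_2 = S_2(0) = a_2 = -1
y_3 = S_3(0) = a_3 = 5
y_4 = S_4(0) = a_4 = 4
y_5 = S_4(1) = 3
t_q=6 is in segment 3 (τ=1); S_3(τ)=1443/236

y_0=1 y_1=-2 y_2=-1 y_3=5 y_4=4 y_5=3
S(6) = 1443/236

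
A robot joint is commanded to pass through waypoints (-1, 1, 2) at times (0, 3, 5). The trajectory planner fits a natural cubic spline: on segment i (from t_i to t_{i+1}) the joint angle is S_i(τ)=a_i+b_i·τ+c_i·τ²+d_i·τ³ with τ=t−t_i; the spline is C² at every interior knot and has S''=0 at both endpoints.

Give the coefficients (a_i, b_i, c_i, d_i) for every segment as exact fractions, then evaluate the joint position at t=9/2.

  seg 0: a=-1 b=43/60 c=0 d=-1/180
  seg 1: a=1 b=17/30 c=-1/20 d=1/120
S(9/2) = 113/64

Δ: Δ0=2/3, Δ1=1/2
row 1: diag=10, rhs=-1; c'=1/5, d'=-1/10
back: M1=-1/10
M: M0=0, M1=-1/10, M2=0
seg 0: a=-1, c=M0/2=0, d=(M1−M0)/(6·3)=-1/180, b=Δ0−h0·(2M0+M1)/6=43/60
seg 1: a=1, c=M1/2=-1/20, d=(M2−M1)/(6·2)=1/120, b=Δ1−h1·(2M1+M2)/6=17/30
t_q=9/2 → seg 1, τ=3/2; S=1+17/30·τ+-1/20·τ²+1/120·τ³=113/64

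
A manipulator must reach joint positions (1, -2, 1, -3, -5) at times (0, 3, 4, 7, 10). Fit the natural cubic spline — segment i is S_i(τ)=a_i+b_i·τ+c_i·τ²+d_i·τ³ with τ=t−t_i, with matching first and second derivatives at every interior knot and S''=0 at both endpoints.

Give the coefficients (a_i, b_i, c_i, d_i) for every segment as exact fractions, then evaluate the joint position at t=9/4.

  seg 0: a=1 b=-105/38 c=0 d=67/342
  seg 1: a=-2 b=48/19 c=67/38 d=-49/38
  seg 2: a=1 b=83/38 c=-40/19 d=319/1026
  seg 3: a=-3 b=-39/19 c=79/114 d=-79/1026
S(9/4) = -7261/2432

Δ: Δ0=-1, Δ1=3, Δ2=-4/3, Δ3=-2/3
row 1: diag=8, rhs=24; c'=1/8, d'=3
row 2: denom=8−1·1/8=63/8; d'=(-26−1·3)/(63/8)=-232/63
row 3: denom=12−3·8/21=76/7; d'=(4−3·-232/63)/(76/7)=79/57
back: M3=79/57
back: M2=-232/63−8/21·79/57=-80/19
back: M1=3−1/8·-80/19=67/19
M: M0=0, M1=67/19, M2=-80/19, M3=79/57, M4=0
seg 0: a=1, c=M0/2=0, d=(M1−M0)/(6·3)=67/342, b=Δ0−h0·(2M0+M1)/6=-105/38
seg 1: a=-2, c=M1/2=67/38, d=(M2−M1)/(6·1)=-49/38, b=Δ1−h1·(2M1+M2)/6=48/19
seg 2: a=1, c=M2/2=-40/19, d=(M3−M2)/(6·3)=319/1026, b=Δ2−h2·(2M2+M3)/6=83/38
seg 3: a=-3, c=M3/2=79/114, d=(M4−M3)/(6·3)=-79/1026, b=Δ3−h3·(2M3+M4)/6=-39/19
t_q=9/4 → seg 0, τ=9/4; S=1+-105/38·τ+0·τ²+67/342·τ³=-7261/2432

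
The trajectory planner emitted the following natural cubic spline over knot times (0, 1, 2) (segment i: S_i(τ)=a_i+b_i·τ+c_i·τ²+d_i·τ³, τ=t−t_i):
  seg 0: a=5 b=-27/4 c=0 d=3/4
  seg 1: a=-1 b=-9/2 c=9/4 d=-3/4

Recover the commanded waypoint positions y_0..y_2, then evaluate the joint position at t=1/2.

y_0 = S_0(0) = a_0 = 5
y_1 = S_1(0) = a_1 = -1
y_2 = S_1(1) = -4
t_q=1/2 is in segment 0 (τ=1/2); S_0(τ)=55/32

y_0=5 y_1=-1 y_2=-4
S(1/2) = 55/32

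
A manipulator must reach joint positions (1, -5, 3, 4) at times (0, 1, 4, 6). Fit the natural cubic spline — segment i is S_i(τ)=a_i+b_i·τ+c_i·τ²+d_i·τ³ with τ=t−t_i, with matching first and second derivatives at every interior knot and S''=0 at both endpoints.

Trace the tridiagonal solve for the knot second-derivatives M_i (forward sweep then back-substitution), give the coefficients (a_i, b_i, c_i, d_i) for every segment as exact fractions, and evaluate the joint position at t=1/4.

  seg 0: a=1 b=-3115/426 c=0 d=559/426
  seg 1: a=-5 b=-719/213 c=559/142 d=-91/142
  seg 2: a=3 b=1253/426 c=-130/71 d=65/213
S(1/4) = -7339/9088

Δ: Δ0=-6, Δ1=8/3, Δ2=1/2
row 1: diag=8, rhs=52; c'=3/8, d'=13/2
row 2: denom=10−3·3/8=71/8; d'=(-13−3·13/2)/(71/8)=-260/71
back: M2=-260/71
back: M1=13/2−3/8·-260/71=559/71
M: M0=0, M1=559/71, M2=-260/71, M3=0
seg 0: a=1, c=M0/2=0, d=(M1−M0)/(6·1)=559/426, b=Δ0−h0·(2M0+M1)/6=-3115/426
seg 1: a=-5, c=M1/2=559/142, d=(M2−M1)/(6·3)=-91/142, b=Δ1−h1·(2M1+M2)/6=-719/213
seg 2: a=3, c=M2/2=-130/71, d=(M3−M2)/(6·2)=65/213, b=Δ2−h2·(2M2+M3)/6=1253/426
t_q=1/4 → seg 0, τ=1/4; S=1+-3115/426·τ+0·τ²+559/426·τ³=-7339/9088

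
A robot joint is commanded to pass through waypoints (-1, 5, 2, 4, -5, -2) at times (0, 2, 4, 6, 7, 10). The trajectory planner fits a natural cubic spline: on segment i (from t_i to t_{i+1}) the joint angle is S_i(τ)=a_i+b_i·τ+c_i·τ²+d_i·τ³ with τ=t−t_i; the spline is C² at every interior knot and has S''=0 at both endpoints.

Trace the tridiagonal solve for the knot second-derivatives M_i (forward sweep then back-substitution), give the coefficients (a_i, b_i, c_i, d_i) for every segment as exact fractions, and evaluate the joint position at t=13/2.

  seg 0: a=-1 b=5989/1282 c=0 d=-2143/5128
  seg 1: a=5 b=-220/641 c=-6429/2564 d=2473/2564
  seg 2: a=2 b=770/641 c=8409/2564 d=-8667/5128
  seg 3: a=4 b=-7643/1282 c=-4398/641 d=4901/1282
  seg 4: a=-5 b=-5266/641 c=5907/1282 d=-1969/3846
S(13/2) = -2239/10256

Δ: Δ0=3, Δ1=-3/2, Δ2=1, Δ3=-9, Δ4=1
row 1: diag=8, rhs=-27; c'=1/4, d'=-27/8
row 2: denom=8−2·1/4=15/2; d'=(15−2·-27/8)/(15/2)=29/10
row 3: denom=6−2·4/15=82/15; d'=(-60−2·29/10)/(82/15)=-987/82
row 4: denom=8−1·15/82=641/82; d'=(60−1·-987/82)/(641/82)=5907/641
back: M4=5907/641
back: M3=-987/82−15/82·5907/641=-8796/641
back: M2=29/10−4/15·-8796/641=8409/1282
back: M1=-27/8−1/4·8409/1282=-6429/1282
M: M0=0, M1=-6429/1282, M2=8409/1282, M3=-8796/641, M4=5907/641, M5=0
seg 0: a=-1, c=M0/2=0, d=(M1−M0)/(6·2)=-2143/5128, b=Δ0−h0·(2M0+M1)/6=5989/1282
seg 1: a=5, c=M1/2=-6429/2564, d=(M2−M1)/(6·2)=2473/2564, b=Δ1−h1·(2M1+M2)/6=-220/641
seg 2: a=2, c=M2/2=8409/2564, d=(M3−M2)/(6·2)=-8667/5128, b=Δ2−h2·(2M2+M3)/6=770/641
seg 3: a=4, c=M3/2=-4398/641, d=(M4−M3)/(6·1)=4901/1282, b=Δ3−h3·(2M3+M4)/6=-7643/1282
seg 4: a=-5, c=M4/2=5907/1282, d=(M5−M4)/(6·3)=-1969/3846, b=Δ4−h4·(2M4+M5)/6=-5266/641
t_q=13/2 → seg 3, τ=1/2; S=4+-7643/1282·τ+-4398/641·τ²+4901/1282·τ³=-2239/10256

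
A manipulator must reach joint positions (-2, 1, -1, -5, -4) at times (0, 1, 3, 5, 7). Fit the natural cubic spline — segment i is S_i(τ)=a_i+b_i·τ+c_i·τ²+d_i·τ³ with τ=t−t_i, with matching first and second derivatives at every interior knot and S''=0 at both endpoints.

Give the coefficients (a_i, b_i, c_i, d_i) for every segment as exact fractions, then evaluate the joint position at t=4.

  seg 0: a=-2 b=599/164 c=0 d=-107/164
  seg 1: a=1 b=139/82 c=-321/164 d=25/82
  seg 2: a=-1 b=-203/82 c=-21/164 d=15/82
  seg 3: a=-5 b=-65/82 c=159/164 d=-53/328
S(4) = -561/164

Δ: Δ0=3, Δ1=-1, Δ2=-2, Δ3=1/2
row 1: diag=6, rhs=-24; c'=1/3, d'=-4
row 2: denom=8−2·1/3=22/3; d'=(-6−2·-4)/(22/3)=3/11
row 3: denom=8−2·3/11=82/11; d'=(15−2·3/11)/(82/11)=159/82
back: M3=159/82
back: M2=3/11−3/11·159/82=-21/82
back: M1=-4−1/3·-21/82=-321/82
M: M0=0, M1=-321/82, M2=-21/82, M3=159/82, M4=0
seg 0: a=-2, c=M0/2=0, d=(M1−M0)/(6·1)=-107/164, b=Δ0−h0·(2M0+M1)/6=599/164
seg 1: a=1, c=M1/2=-321/164, d=(M2−M1)/(6·2)=25/82, b=Δ1−h1·(2M1+M2)/6=139/82
seg 2: a=-1, c=M2/2=-21/164, d=(M3−M2)/(6·2)=15/82, b=Δ2−h2·(2M2+M3)/6=-203/82
seg 3: a=-5, c=M3/2=159/164, d=(M4−M3)/(6·2)=-53/328, b=Δ3−h3·(2M3+M4)/6=-65/82
t_q=4 → seg 2, τ=1; S=-1+-203/82·τ+-21/164·τ²+15/82·τ³=-561/164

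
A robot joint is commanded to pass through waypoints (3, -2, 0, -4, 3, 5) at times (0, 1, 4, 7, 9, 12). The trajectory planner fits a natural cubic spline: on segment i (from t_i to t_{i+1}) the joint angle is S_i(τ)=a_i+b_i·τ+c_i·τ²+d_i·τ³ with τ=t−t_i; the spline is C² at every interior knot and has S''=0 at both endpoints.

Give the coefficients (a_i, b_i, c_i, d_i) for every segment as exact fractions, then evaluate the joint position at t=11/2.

Δ: Δ0=-5, Δ1=2/3, Δ2=-4/3, Δ3=7/2, Δ4=2/3
row 1: diag=8, rhs=34; c'=3/8, d'=17/4
row 2: denom=12−3·3/8=87/8; d'=(-12−3·17/4)/(87/8)=-66/29
row 3: denom=10−3·8/29=266/29; d'=(29−3·-66/29)/(266/29)=1039/266
row 4: denom=10−2·29/133=1272/133; d'=(-17−2·1039/266)/(1272/133)=-275/106
back: M4=-275/106
back: M3=1039/266−29/133·-275/106=237/53
back: M2=-66/29−8/29·237/53=-186/53
back: M1=17/4−3/8·-186/53=295/53
M: M0=0, M1=295/53, M2=-186/53, M3=237/53, M4=-275/106, M5=0
seg 0: a=3, c=M0/2=0, d=(M1−M0)/(6·1)=295/318, b=Δ0−h0·(2M0+M1)/6=-1885/318
seg 1: a=-2, c=M1/2=295/106, d=(M2−M1)/(6·3)=-481/954, b=Δ1−h1·(2M1+M2)/6=-500/159
seg 2: a=0, c=M2/2=-93/53, d=(M3−M2)/(6·3)=47/106, b=Δ2−h2·(2M2+M3)/6=-19/318
seg 3: a=-4, c=M3/2=237/106, d=(M4−M3)/(6·2)=-749/1272, b=Δ3−h3·(2M3+M4)/6=220/159
seg 4: a=3, c=M4/2=-275/212, d=(M5−M4)/(6·3)=275/1908, b=Δ4−h4·(2M4+M5)/6=1037/318
t_q=11/2 → seg 2, τ=3/2; S=0+-19/318·τ+-93/53·τ²+47/106·τ³=-2155/848

  seg 0: a=3 b=-1885/318 c=0 d=295/318
  seg 1: a=-2 b=-500/159 c=295/106 d=-481/954
  seg 2: a=0 b=-19/318 c=-93/53 d=47/106
  seg 3: a=-4 b=220/159 c=237/106 d=-749/1272
  seg 4: a=3 b=1037/318 c=-275/212 d=275/1908
S(11/2) = -2155/848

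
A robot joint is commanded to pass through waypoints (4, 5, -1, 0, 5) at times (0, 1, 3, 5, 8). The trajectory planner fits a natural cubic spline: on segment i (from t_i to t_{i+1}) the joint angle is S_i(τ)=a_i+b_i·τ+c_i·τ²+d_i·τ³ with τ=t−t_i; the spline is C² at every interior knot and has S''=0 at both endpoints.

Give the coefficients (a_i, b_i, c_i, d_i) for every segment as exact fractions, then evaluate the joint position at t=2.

Δ: Δ0=1, Δ1=-3, Δ2=1/2, Δ3=5/3
row 1: diag=6, rhs=-24; c'=1/3, d'=-4
row 2: denom=8−2·1/3=22/3; d'=(21−2·-4)/(22/3)=87/22
row 3: denom=10−2·3/11=104/11; d'=(7−2·87/22)/(104/11)=-5/52
back: M3=-5/52
back: M2=87/22−3/11·-5/52=207/52
back: M1=-4−1/3·207/52=-277/52
M: M0=0, M1=-277/52, M2=207/52, M3=-5/52, M4=0
seg 0: a=4, c=M0/2=0, d=(M1−M0)/(6·1)=-277/312, b=Δ0−h0·(2M0+M1)/6=589/312
seg 1: a=5, c=M1/2=-277/104, d=(M2−M1)/(6·2)=121/156, b=Δ1−h1·(2M1+M2)/6=-121/156
seg 2: a=-1, c=M2/2=207/104, d=(M3−M2)/(6·2)=-53/156, b=Δ2−h2·(2M2+M3)/6=-331/156
seg 3: a=0, c=M3/2=-5/104, d=(M4−M3)/(6·3)=5/936, b=Δ3−h3·(2M3+M4)/6=275/156
t_q=2 → seg 1, τ=1; S=5+-121/156·τ+-277/104·τ²+121/156·τ³=243/104

  seg 0: a=4 b=589/312 c=0 d=-277/312
  seg 1: a=5 b=-121/156 c=-277/104 d=121/156
  seg 2: a=-1 b=-331/156 c=207/104 d=-53/156
  seg 3: a=0 b=275/156 c=-5/104 d=5/936
S(2) = 243/104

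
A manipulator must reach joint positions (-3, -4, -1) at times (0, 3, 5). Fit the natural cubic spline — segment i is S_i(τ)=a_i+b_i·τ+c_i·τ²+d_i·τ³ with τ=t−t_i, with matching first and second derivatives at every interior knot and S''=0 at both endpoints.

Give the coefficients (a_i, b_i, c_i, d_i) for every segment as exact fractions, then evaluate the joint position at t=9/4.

  seg 0: a=-3 b=-53/60 c=0 d=11/180
  seg 1: a=-4 b=23/30 c=11/20 d=-11/120
S(9/4) = -5493/1280

Δ: Δ0=-1/3, Δ1=3/2
row 1: diag=10, rhs=11; c'=1/5, d'=11/10
back: M1=11/10
M: M0=0, M1=11/10, M2=0
seg 0: a=-3, c=M0/2=0, d=(M1−M0)/(6·3)=11/180, b=Δ0−h0·(2M0+M1)/6=-53/60
seg 1: a=-4, c=M1/2=11/20, d=(M2−M1)/(6·2)=-11/120, b=Δ1−h1·(2M1+M2)/6=23/30
t_q=9/4 → seg 0, τ=9/4; S=-3+-53/60·τ+0·τ²+11/180·τ³=-5493/1280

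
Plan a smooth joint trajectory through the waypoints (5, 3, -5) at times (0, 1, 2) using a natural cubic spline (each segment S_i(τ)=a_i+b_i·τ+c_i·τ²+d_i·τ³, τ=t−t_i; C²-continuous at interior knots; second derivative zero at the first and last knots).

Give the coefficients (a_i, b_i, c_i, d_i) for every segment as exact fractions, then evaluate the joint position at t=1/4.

  seg 0: a=5 b=-1/2 c=0 d=-3/2
  seg 1: a=3 b=-5 c=-9/2 d=3/2
S(1/4) = 621/128

Δ: Δ0=-2, Δ1=-8
row 1: diag=4, rhs=-36; c'=1/4, d'=-9
back: M1=-9
M: M0=0, M1=-9, M2=0
seg 0: a=5, c=M0/2=0, d=(M1−M0)/(6·1)=-3/2, b=Δ0−h0·(2M0+M1)/6=-1/2
seg 1: a=3, c=M1/2=-9/2, d=(M2−M1)/(6·1)=3/2, b=Δ1−h1·(2M1+M2)/6=-5
t_q=1/4 → seg 0, τ=1/4; S=5+-1/2·τ+0·τ²+-3/2·τ³=621/128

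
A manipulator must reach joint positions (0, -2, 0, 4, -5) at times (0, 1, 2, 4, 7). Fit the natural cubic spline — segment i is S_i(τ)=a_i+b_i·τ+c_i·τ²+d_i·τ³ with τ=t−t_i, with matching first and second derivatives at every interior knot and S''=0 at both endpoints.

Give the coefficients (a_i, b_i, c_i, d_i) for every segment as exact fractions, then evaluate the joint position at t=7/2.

Δ: Δ0=-2, Δ1=2, Δ2=2, Δ3=-3
row 1: diag=4, rhs=24; c'=1/4, d'=6
row 2: denom=6−1·1/4=23/4; d'=(0−1·6)/(23/4)=-24/23
row 3: denom=10−2·8/23=214/23; d'=(-30−2·-24/23)/(214/23)=-3
back: M3=-3
back: M2=-24/23−8/23·-3=0
back: M1=6−1/4·0=6
M: M0=0, M1=6, M2=0, M3=-3, M4=0
seg 0: a=0, c=M0/2=0, d=(M1−M0)/(6·1)=1, b=Δ0−h0·(2M0+M1)/6=-3
seg 1: a=-2, c=M1/2=3, d=(M2−M1)/(6·1)=-1, b=Δ1−h1·(2M1+M2)/6=0
seg 2: a=0, c=M2/2=0, d=(M3−M2)/(6·2)=-1/4, b=Δ2−h2·(2M2+M3)/6=3
seg 3: a=4, c=M3/2=-3/2, d=(M4−M3)/(6·3)=1/6, b=Δ3−h3·(2M3+M4)/6=0
t_q=7/2 → seg 2, τ=3/2; S=0+3·τ+0·τ²+-1/4·τ³=117/32

  seg 0: a=0 b=-3 c=0 d=1
  seg 1: a=-2 b=0 c=3 d=-1
  seg 2: a=0 b=3 c=0 d=-1/4
  seg 3: a=4 b=0 c=-3/2 d=1/6
S(7/2) = 117/32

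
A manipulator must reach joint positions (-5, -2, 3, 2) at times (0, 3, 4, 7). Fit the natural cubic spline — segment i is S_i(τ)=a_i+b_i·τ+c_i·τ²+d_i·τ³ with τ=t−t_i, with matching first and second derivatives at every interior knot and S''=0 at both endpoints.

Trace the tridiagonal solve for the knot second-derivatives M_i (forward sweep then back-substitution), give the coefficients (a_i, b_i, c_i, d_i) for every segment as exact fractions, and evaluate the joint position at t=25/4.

Δ: Δ0=1, Δ1=5, Δ2=-1/3
row 1: diag=8, rhs=24; c'=1/8, d'=3
row 2: denom=8−1·1/8=63/8; d'=(-32−1·3)/(63/8)=-40/9
back: M2=-40/9
back: M1=3−1/8·-40/9=32/9
M: M0=0, M1=32/9, M2=-40/9, M3=0
seg 0: a=-5, c=M0/2=0, d=(M1−M0)/(6·3)=16/81, b=Δ0−h0·(2M0+M1)/6=-7/9
seg 1: a=-2, c=M1/2=16/9, d=(M2−M1)/(6·1)=-4/3, b=Δ1−h1·(2M1+M2)/6=41/9
seg 2: a=3, c=M2/2=-20/9, d=(M3−M2)/(6·3)=20/81, b=Δ2−h2·(2M2+M3)/6=37/9
t_q=25/4 → seg 2, τ=9/4; S=3+37/9·τ+-20/9·τ²+20/81·τ³=61/16

  seg 0: a=-5 b=-7/9 c=0 d=16/81
  seg 1: a=-2 b=41/9 c=16/9 d=-4/3
  seg 2: a=3 b=37/9 c=-20/9 d=20/81
S(25/4) = 61/16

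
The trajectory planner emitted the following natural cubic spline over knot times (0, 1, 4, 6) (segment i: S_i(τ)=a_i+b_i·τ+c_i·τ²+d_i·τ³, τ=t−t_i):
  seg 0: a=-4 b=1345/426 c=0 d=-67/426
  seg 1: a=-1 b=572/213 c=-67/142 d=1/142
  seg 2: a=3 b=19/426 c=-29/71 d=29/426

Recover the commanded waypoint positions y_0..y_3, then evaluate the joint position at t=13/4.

y_0 = S_0(0) = a_0 = -4
y_1 = S_1(0) = a_1 = -1
y_2 = S_2(0) = a_2 = 3
y_3 = S_2(2) = 2
t_q=13/4 is in segment 1 (τ=9/4); S_1(τ)=24845/9088

y_0=-4 y_1=-1 y_2=3 y_3=2
S(13/4) = 24845/9088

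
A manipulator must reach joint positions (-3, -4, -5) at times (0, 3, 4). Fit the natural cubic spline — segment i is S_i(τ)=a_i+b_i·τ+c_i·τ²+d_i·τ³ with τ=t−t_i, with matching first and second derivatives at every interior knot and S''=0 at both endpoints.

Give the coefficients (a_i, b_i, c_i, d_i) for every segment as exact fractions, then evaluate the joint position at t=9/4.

  seg 0: a=-3 b=-1/12 c=0 d=-1/36
  seg 1: a=-4 b=-5/6 c=-1/4 d=1/12
S(9/4) = -897/256

Δ: Δ0=-1/3, Δ1=-1
row 1: diag=8, rhs=-4; c'=1/8, d'=-1/2
back: M1=-1/2
M: M0=0, M1=-1/2, M2=0
seg 0: a=-3, c=M0/2=0, d=(M1−M0)/(6·3)=-1/36, b=Δ0−h0·(2M0+M1)/6=-1/12
seg 1: a=-4, c=M1/2=-1/4, d=(M2−M1)/(6·1)=1/12, b=Δ1−h1·(2M1+M2)/6=-5/6
t_q=9/4 → seg 0, τ=9/4; S=-3+-1/12·τ+0·τ²+-1/36·τ³=-897/256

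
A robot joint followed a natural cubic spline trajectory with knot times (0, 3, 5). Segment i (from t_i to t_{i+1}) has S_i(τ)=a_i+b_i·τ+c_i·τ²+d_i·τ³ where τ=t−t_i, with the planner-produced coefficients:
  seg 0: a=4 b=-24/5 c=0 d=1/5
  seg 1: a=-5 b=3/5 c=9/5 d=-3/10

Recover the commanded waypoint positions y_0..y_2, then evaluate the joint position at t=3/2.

y_0 = S_0(0) = a_0 = 4
y_1 = S_1(0) = a_1 = -5
y_2 = S_1(2) = 1
t_q=3/2 is in segment 0 (τ=3/2); S_0(τ)=-101/40

y_0=4 y_1=-5 y_2=1
S(3/2) = -101/40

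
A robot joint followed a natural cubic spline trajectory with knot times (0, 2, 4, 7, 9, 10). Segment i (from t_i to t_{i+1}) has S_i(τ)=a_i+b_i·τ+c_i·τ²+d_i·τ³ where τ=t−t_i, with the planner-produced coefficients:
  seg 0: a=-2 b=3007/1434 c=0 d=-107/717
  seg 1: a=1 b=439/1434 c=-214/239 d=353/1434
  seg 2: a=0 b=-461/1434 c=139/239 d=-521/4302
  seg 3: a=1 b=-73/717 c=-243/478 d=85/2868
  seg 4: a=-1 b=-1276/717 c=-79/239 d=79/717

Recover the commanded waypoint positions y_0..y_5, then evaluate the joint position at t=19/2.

y_0=-2 y_1=1 y_2=0 y_3=1 y_4=-1 y_5=-3
S(19/2) = -3745/1912

y_0 = S_0(0) = a_0 = -2
y_1 = S_1(0) = a_1 = 1
y_2 = S_2(0) = a_2 = 0
y_3 = S_3(0) = a_3 = 1
y_4 = S_4(0) = a_4 = -1
y_5 = S_4(1) = -3
t_q=19/2 is in segment 4 (τ=1/2); S_4(τ)=-3745/1912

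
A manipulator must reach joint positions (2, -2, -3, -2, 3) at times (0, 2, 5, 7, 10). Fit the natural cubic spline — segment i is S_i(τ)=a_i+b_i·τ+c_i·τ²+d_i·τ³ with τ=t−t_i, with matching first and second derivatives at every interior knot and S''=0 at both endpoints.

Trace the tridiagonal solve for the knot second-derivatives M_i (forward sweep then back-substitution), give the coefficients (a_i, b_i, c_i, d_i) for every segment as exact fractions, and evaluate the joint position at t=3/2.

Δ: Δ0=-2, Δ1=-1/3, Δ2=1/2, Δ3=5/3
row 1: diag=10, rhs=10; c'=3/10, d'=1
row 2: denom=10−3·3/10=91/10; d'=(5−3·1)/(91/10)=20/91
row 3: denom=10−2·20/91=870/91; d'=(7−2·20/91)/(870/91)=199/290
back: M3=199/290
back: M2=20/91−20/91·199/290=2/29
back: M1=1−3/10·2/29=142/145
M: M0=0, M1=142/145, M2=2/29, M3=199/290, M4=0
seg 0: a=2, c=M0/2=0, d=(M1−M0)/(6·2)=71/870, b=Δ0−h0·(2M0+M1)/6=-1012/435
seg 1: a=-2, c=M1/2=71/145, d=(M2−M1)/(6·3)=-22/435, b=Δ1−h1·(2M1+M2)/6=-586/435
seg 2: a=-3, c=M2/2=1/29, d=(M3−M2)/(6·2)=179/3480, b=Δ2−h2·(2M2+M3)/6=98/435
seg 3: a=-2, c=M3/2=199/580, d=(M4−M3)/(6·3)=-199/5220, b=Δ3−h3·(2M3+M4)/6=853/870
t_q=3/2 → seg 0, τ=3/2; S=2+-1012/435·τ+0·τ²+71/870·τ³=-2817/2320

  seg 0: a=2 b=-1012/435 c=0 d=71/870
  seg 1: a=-2 b=-586/435 c=71/145 d=-22/435
  seg 2: a=-3 b=98/435 c=1/29 d=179/3480
  seg 3: a=-2 b=853/870 c=199/580 d=-199/5220
S(3/2) = -2817/2320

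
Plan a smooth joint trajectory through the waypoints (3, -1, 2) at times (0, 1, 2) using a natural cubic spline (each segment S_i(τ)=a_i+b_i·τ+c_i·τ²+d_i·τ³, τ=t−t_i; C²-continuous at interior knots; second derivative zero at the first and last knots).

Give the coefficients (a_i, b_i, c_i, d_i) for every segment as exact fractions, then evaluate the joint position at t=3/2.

  seg 0: a=3 b=-23/4 c=0 d=7/4
  seg 1: a=-1 b=-1/2 c=21/4 d=-7/4
S(3/2) = -5/32

Δ: Δ0=-4, Δ1=3
row 1: diag=4, rhs=42; c'=1/4, d'=21/2
back: M1=21/2
M: M0=0, M1=21/2, M2=0
seg 0: a=3, c=M0/2=0, d=(M1−M0)/(6·1)=7/4, b=Δ0−h0·(2M0+M1)/6=-23/4
seg 1: a=-1, c=M1/2=21/4, d=(M2−M1)/(6·1)=-7/4, b=Δ1−h1·(2M1+M2)/6=-1/2
t_q=3/2 → seg 1, τ=1/2; S=-1+-1/2·τ+21/4·τ²+-7/4·τ³=-5/32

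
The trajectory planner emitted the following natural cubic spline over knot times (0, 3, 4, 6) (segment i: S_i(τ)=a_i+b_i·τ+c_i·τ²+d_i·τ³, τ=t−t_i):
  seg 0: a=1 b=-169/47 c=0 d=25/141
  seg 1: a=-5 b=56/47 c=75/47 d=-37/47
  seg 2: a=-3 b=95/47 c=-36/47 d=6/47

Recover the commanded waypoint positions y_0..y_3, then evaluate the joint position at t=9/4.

y_0=1 y_1=-5 y_2=-3 y_3=-1
S(9/4) = -15253/3008

y_0 = S_0(0) = a_0 = 1
y_1 = S_1(0) = a_1 = -5
y_2 = S_2(0) = a_2 = -3
y_3 = S_2(2) = -1
t_q=9/4 is in segment 0 (τ=9/4); S_0(τ)=-15253/3008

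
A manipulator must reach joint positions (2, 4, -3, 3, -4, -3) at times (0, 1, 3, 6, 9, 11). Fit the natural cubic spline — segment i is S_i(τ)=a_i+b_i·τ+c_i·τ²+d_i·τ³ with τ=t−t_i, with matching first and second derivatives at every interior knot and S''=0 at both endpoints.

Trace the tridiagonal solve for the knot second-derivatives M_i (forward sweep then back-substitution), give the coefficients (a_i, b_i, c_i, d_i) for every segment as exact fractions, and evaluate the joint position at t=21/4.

  seg 0: a=2 b=9247/2838 c=0 d=-3571/2838
  seg 1: a=4 b=-733/1419 c=-3571/946 d=12959/11352
  seg 2: a=-3 b=-5441/2838 c=5817/1892 d=-30119/51084
  seg 3: a=3 b=3467/5676 c=-3167/1419 d=21293/51084
  seg 4: a=-4 b=-4331/2838 c=2875/1892 d=-2875/11352
S(21/4) = 185895/121088

Δ: Δ0=2, Δ1=-7/2, Δ2=2, Δ3=-7/3, Δ4=1/2
row 1: diag=6, rhs=-33; c'=1/3, d'=-11/2
row 2: denom=10−2·1/3=28/3; d'=(33−2·-11/2)/(28/3)=33/7
row 3: denom=12−3·9/28=309/28; d'=(-26−3·33/7)/(309/28)=-1124/309
row 4: denom=10−3·28/103=946/103; d'=(17−3·-1124/309)/(946/103)=2875/946
back: M4=2875/946
back: M3=-1124/309−28/103·2875/946=-6334/1419
back: M2=33/7−9/28·-6334/1419=5817/946
back: M1=-11/2−1/3·5817/946=-3571/473
M: M0=0, M1=-3571/473, M2=5817/946, M3=-6334/1419, M4=2875/946, M5=0
seg 0: a=2, c=M0/2=0, d=(M1−M0)/(6·1)=-3571/2838, b=Δ0−h0·(2M0+M1)/6=9247/2838
seg 1: a=4, c=M1/2=-3571/946, d=(M2−M1)/(6·2)=12959/11352, b=Δ1−h1·(2M1+M2)/6=-733/1419
seg 2: a=-3, c=M2/2=5817/1892, d=(M3−M2)/(6·3)=-30119/51084, b=Δ2−h2·(2M2+M3)/6=-5441/2838
seg 3: a=3, c=M3/2=-3167/1419, d=(M4−M3)/(6·3)=21293/51084, b=Δ3−h3·(2M3+M4)/6=3467/5676
seg 4: a=-4, c=M4/2=2875/1892, d=(M5−M4)/(6·2)=-2875/11352, b=Δ4−h4·(2M4+M5)/6=-4331/2838
t_q=21/4 → seg 2, τ=9/4; S=-3+-5441/2838·τ+5817/1892·τ²+-30119/51084·τ³=185895/121088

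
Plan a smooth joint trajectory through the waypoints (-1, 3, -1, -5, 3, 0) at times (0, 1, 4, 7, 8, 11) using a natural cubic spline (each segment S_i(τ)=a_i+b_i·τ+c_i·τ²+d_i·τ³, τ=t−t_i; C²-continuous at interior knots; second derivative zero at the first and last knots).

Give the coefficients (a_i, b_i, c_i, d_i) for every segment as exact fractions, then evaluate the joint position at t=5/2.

Δ: Δ0=4, Δ1=-4/3, Δ2=-4/3, Δ3=8, Δ4=-1
row 1: diag=8, rhs=-32; c'=3/8, d'=-4
row 2: denom=12−3·3/8=87/8; d'=(0−3·-4)/(87/8)=32/29
row 3: denom=8−3·8/29=208/29; d'=(56−3·32/29)/(208/29)=191/26
row 4: denom=8−1·29/208=1635/208; d'=(-54−1·191/26)/(1635/208)=-2552/327
back: M4=-2552/327
back: M3=191/26−29/208·-2552/327=2758/327
back: M2=32/29−8/29·2758/327=-400/327
back: M1=-4−3/8·-400/327=-386/109
M: M0=0, M1=-386/109, M2=-400/327, M3=2758/327, M4=-2552/327, M5=0
seg 0: a=-1, c=M0/2=0, d=(M1−M0)/(6·1)=-193/327, b=Δ0−h0·(2M0+M1)/6=1501/327
seg 1: a=3, c=M1/2=-193/109, d=(M2−M1)/(6·3)=379/2943, b=Δ1−h1·(2M1+M2)/6=922/327
seg 2: a=-1, c=M2/2=-200/327, d=(M3−M2)/(6·3)=1579/2943, b=Δ2−h2·(2M2+M3)/6=-1415/327
seg 3: a=-5, c=M3/2=1379/327, d=(M4−M3)/(6·1)=-295/109, b=Δ3−h3·(2M3+M4)/6=2122/327
seg 4: a=3, c=M4/2=-1276/327, d=(M5−M4)/(6·3)=1276/2943, b=Δ4−h4·(2M4+M5)/6=2225/327
t_q=5/2 → seg 1, τ=3/2; S=3+922/327·τ+-193/109·τ²+379/2943·τ³=3209/872

  seg 0: a=-1 b=1501/327 c=0 d=-193/327
  seg 1: a=3 b=922/327 c=-193/109 d=379/2943
  seg 2: a=-1 b=-1415/327 c=-200/327 d=1579/2943
  seg 3: a=-5 b=2122/327 c=1379/327 d=-295/109
  seg 4: a=3 b=2225/327 c=-1276/327 d=1276/2943
S(5/2) = 3209/872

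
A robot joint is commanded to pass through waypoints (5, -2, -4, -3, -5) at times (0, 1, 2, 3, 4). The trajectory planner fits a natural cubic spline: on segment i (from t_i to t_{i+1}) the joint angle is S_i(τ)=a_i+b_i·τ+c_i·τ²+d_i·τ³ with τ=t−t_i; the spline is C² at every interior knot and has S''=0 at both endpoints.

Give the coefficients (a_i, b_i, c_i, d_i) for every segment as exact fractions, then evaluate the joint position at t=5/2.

  seg 0: a=5 b=-113/14 c=0 d=15/14
  seg 1: a=-2 b=-34/7 c=45/14 d=-5/14
  seg 2: a=-4 b=1/2 c=15/7 d=-23/14
  seg 3: a=-3 b=-1/7 c=-39/14 d=13/14
S(5/2) = -383/112

Δ: Δ0=-7, Δ1=-2, Δ2=1, Δ3=-2
row 1: diag=4, rhs=30; c'=1/4, d'=15/2
row 2: denom=4−1·1/4=15/4; d'=(18−1·15/2)/(15/4)=14/5
row 3: denom=4−1·4/15=56/15; d'=(-18−1·14/5)/(56/15)=-39/7
back: M3=-39/7
back: M2=14/5−4/15·-39/7=30/7
back: M1=15/2−1/4·30/7=45/7
M: M0=0, M1=45/7, M2=30/7, M3=-39/7, M4=0
seg 0: a=5, c=M0/2=0, d=(M1−M0)/(6·1)=15/14, b=Δ0−h0·(2M0+M1)/6=-113/14
seg 1: a=-2, c=M1/2=45/14, d=(M2−M1)/(6·1)=-5/14, b=Δ1−h1·(2M1+M2)/6=-34/7
seg 2: a=-4, c=M2/2=15/7, d=(M3−M2)/(6·1)=-23/14, b=Δ2−h2·(2M2+M3)/6=1/2
seg 3: a=-3, c=M3/2=-39/14, d=(M4−M3)/(6·1)=13/14, b=Δ3−h3·(2M3+M4)/6=-1/7
t_q=5/2 → seg 2, τ=1/2; S=-4+1/2·τ+15/7·τ²+-23/14·τ³=-383/112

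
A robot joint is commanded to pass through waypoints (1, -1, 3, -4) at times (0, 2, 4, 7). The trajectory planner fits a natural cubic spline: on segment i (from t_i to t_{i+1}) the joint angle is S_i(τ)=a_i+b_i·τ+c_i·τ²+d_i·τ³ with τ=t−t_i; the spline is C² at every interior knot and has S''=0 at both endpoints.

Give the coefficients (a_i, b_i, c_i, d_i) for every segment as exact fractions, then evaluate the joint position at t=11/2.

  seg 0: a=1 b=-115/57 c=0 d=29/114
  seg 1: a=-1 b=59/57 c=29/19 d=-119/228
  seg 2: a=3 b=50/57 c=-61/38 d=61/342
S(11/2) = 397/304

Δ: Δ0=-1, Δ1=2, Δ2=-7/3
row 1: diag=8, rhs=18; c'=1/4, d'=9/4
row 2: denom=10−2·1/4=19/2; d'=(-26−2·9/4)/(19/2)=-61/19
back: M2=-61/19
back: M1=9/4−1/4·-61/19=58/19
M: M0=0, M1=58/19, M2=-61/19, M3=0
seg 0: a=1, c=M0/2=0, d=(M1−M0)/(6·2)=29/114, b=Δ0−h0·(2M0+M1)/6=-115/57
seg 1: a=-1, c=M1/2=29/19, d=(M2−M1)/(6·2)=-119/228, b=Δ1−h1·(2M1+M2)/6=59/57
seg 2: a=3, c=M2/2=-61/38, d=(M3−M2)/(6·3)=61/342, b=Δ2−h2·(2M2+M3)/6=50/57
t_q=11/2 → seg 2, τ=3/2; S=3+50/57·τ+-61/38·τ²+61/342·τ³=397/304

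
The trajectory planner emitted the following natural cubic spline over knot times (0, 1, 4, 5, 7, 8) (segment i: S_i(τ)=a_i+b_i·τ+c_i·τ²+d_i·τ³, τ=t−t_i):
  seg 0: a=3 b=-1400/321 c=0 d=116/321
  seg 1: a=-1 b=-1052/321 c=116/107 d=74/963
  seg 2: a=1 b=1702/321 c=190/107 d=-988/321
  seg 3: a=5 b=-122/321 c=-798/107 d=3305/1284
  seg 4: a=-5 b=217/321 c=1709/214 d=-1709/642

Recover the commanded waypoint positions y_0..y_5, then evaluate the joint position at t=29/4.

y_0=3 y_1=-1 y_2=1 y_3=5 y_4=-5 y_5=1
S(29/4) = -59899/13696

y_0 = S_0(0) = a_0 = 3
y_1 = S_1(0) = a_1 = -1
y_2 = S_2(0) = a_2 = 1
y_3 = S_3(0) = a_3 = 5
y_4 = S_4(0) = a_4 = -5
y_5 = S_4(1) = 1
t_q=29/4 is in segment 4 (τ=1/4); S_4(τ)=-59899/13696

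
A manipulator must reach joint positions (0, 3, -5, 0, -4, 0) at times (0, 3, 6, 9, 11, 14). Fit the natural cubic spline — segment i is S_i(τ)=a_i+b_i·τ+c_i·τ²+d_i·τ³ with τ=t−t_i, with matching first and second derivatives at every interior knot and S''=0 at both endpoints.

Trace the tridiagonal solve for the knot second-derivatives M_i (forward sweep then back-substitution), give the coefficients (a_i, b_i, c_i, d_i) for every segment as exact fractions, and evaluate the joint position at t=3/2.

  seg 0: a=0 b=791/330 c=0 d=-461/2970
  seg 1: a=3 b=-296/165 c=-461/330 d=73/198
  seg 2: a=-5 b=-73/330 c=317/165 d=-1279/2970
  seg 3: a=0 b=-53/165 c=-43/22 d=92/165
  seg 4: a=-4 b=-239/165 c=153/110 d=-17/110
S(3/2) = 2703/880

Δ: Δ0=1, Δ1=-8/3, Δ2=5/3, Δ3=-2, Δ4=4/3
row 1: diag=12, rhs=-22; c'=1/4, d'=-11/6
row 2: denom=12−3·1/4=45/4; d'=(26−3·-11/6)/(45/4)=14/5
row 3: denom=10−3·4/15=46/5; d'=(-22−3·14/5)/(46/5)=-76/23
row 4: denom=10−2·5/23=220/23; d'=(20−2·-76/23)/(220/23)=153/55
back: M4=153/55
back: M3=-76/23−5/23·153/55=-43/11
back: M2=14/5−4/15·-43/11=634/165
back: M1=-11/6−1/4·634/165=-461/165
M: M0=0, M1=-461/165, M2=634/165, M3=-43/11, M4=153/55, M5=0
seg 0: a=0, c=M0/2=0, d=(M1−M0)/(6·3)=-461/2970, b=Δ0−h0·(2M0+M1)/6=791/330
seg 1: a=3, c=M1/2=-461/330, d=(M2−M1)/(6·3)=73/198, b=Δ1−h1·(2M1+M2)/6=-296/165
seg 2: a=-5, c=M2/2=317/165, d=(M3−M2)/(6·3)=-1279/2970, b=Δ2−h2·(2M2+M3)/6=-73/330
seg 3: a=0, c=M3/2=-43/22, d=(M4−M3)/(6·2)=92/165, b=Δ3−h3·(2M3+M4)/6=-53/165
seg 4: a=-4, c=M4/2=153/110, d=(M5−M4)/(6·3)=-17/110, b=Δ4−h4·(2M4+M5)/6=-239/165
t_q=3/2 → seg 0, τ=3/2; S=0+791/330·τ+0·τ²+-461/2970·τ³=2703/880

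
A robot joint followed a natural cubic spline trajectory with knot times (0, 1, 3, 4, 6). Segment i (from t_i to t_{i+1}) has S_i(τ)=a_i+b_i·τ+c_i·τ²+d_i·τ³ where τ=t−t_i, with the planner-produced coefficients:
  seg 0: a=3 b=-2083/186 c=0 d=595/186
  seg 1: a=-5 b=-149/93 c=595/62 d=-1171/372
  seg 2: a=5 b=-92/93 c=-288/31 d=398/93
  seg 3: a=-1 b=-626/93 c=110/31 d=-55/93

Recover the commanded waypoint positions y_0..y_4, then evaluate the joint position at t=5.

y_0 = S_0(0) = a_0 = 3
y_1 = S_1(0) = a_1 = -5
y_2 = S_2(0) = a_2 = 5
y_3 = S_3(0) = a_3 = -1
y_4 = S_3(2) = -5
t_q=5 is in segment 3 (τ=1); S_3(τ)=-148/31

y_0=3 y_1=-5 y_2=5 y_3=-1 y_4=-5
S(5) = -148/31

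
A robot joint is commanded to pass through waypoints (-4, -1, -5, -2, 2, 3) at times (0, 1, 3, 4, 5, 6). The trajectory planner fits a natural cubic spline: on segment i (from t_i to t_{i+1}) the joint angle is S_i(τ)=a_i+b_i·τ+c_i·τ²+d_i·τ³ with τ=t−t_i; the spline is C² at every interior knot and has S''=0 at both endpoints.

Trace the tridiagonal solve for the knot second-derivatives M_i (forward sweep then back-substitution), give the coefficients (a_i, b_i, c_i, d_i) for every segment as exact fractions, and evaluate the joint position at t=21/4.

Δ: Δ0=3, Δ1=-2, Δ2=3, Δ3=4, Δ4=1
row 1: diag=6, rhs=-30; c'=1/3, d'=-5
row 2: denom=6−2·1/3=16/3; d'=(30−2·-5)/(16/3)=15/2
row 3: denom=4−1·3/16=61/16; d'=(6−1·15/2)/(61/16)=-24/61
row 4: denom=4−1·16/61=228/61; d'=(-18−1·-24/61)/(228/61)=-179/38
back: M4=-179/38
back: M3=-24/61−16/61·-179/38=16/19
back: M2=15/2−3/16·16/19=279/38
back: M1=-5−1/3·279/38=-283/38
M: M0=0, M1=-283/38, M2=279/38, M3=16/19, M4=-179/38, M5=0
seg 0: a=-4, c=M0/2=0, d=(M1−M0)/(6·1)=-283/228, b=Δ0−h0·(2M0+M1)/6=967/228
seg 1: a=-1, c=M1/2=-283/76, d=(M2−M1)/(6·2)=281/228, b=Δ1−h1·(2M1+M2)/6=59/114
seg 2: a=-5, c=M2/2=279/76, d=(M3−M2)/(6·1)=-13/12, b=Δ2−h2·(2M2+M3)/6=47/114
seg 3: a=-2, c=M3/2=8/19, d=(M4−M3)/(6·1)=-211/228, b=Δ3−h3·(2M3+M4)/6=1027/228
seg 4: a=2, c=M4/2=-179/76, d=(M5−M4)/(6·1)=179/228, b=Δ4−h4·(2M4+M5)/6=293/114
t_q=21/4 → seg 4, τ=1/4; S=2+293/114·τ+-179/76·τ²+179/228·τ³=12197/4864

  seg 0: a=-4 b=967/228 c=0 d=-283/228
  seg 1: a=-1 b=59/114 c=-283/76 d=281/228
  seg 2: a=-5 b=47/114 c=279/76 d=-13/12
  seg 3: a=-2 b=1027/228 c=8/19 d=-211/228
  seg 4: a=2 b=293/114 c=-179/76 d=179/228
S(21/4) = 12197/4864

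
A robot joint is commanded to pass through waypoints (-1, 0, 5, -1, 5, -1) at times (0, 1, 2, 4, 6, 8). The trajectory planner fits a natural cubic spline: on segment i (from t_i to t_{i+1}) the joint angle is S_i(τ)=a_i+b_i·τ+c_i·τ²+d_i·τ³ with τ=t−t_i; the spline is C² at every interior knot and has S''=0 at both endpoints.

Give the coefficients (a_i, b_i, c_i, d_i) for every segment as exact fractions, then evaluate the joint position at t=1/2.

  seg 0: a=-1 b=-165/313 c=0 d=478/313
  seg 1: a=0 b=1269/313 c=1434/313 d=-1138/313
  seg 2: a=5 b=723/313 c=-1980/313 d=1149/626
  seg 3: a=-1 b=-303/313 c=1467/313 d=-423/313
  seg 4: a=5 b=489/313 c=-1071/313 d=357/626
S(1/2) = -1343/1252

Δ: Δ0=1, Δ1=5, Δ2=-3, Δ3=3, Δ4=-3
row 1: diag=4, rhs=24; c'=1/4, d'=6
row 2: denom=6−1·1/4=23/4; d'=(-48−1·6)/(23/4)=-216/23
row 3: denom=8−2·8/23=168/23; d'=(36−2·-216/23)/(168/23)=15/2
row 4: denom=8−2·23/84=313/42; d'=(-36−2·15/2)/(313/42)=-2142/313
back: M4=-2142/313
back: M3=15/2−23/84·-2142/313=2934/313
back: M2=-216/23−8/23·2934/313=-3960/313
back: M1=6−1/4·-3960/313=2868/313
M: M0=0, M1=2868/313, M2=-3960/313, M3=2934/313, M4=-2142/313, M5=0
seg 0: a=-1, c=M0/2=0, d=(M1−M0)/(6·1)=478/313, b=Δ0−h0·(2M0+M1)/6=-165/313
seg 1: a=0, c=M1/2=1434/313, d=(M2−M1)/(6·1)=-1138/313, b=Δ1−h1·(2M1+M2)/6=1269/313
seg 2: a=5, c=M2/2=-1980/313, d=(M3−M2)/(6·2)=1149/626, b=Δ2−h2·(2M2+M3)/6=723/313
seg 3: a=-1, c=M3/2=1467/313, d=(M4−M3)/(6·2)=-423/313, b=Δ3−h3·(2M3+M4)/6=-303/313
seg 4: a=5, c=M4/2=-1071/313, d=(M5−M4)/(6·2)=357/626, b=Δ4−h4·(2M4+M5)/6=489/313
t_q=1/2 → seg 0, τ=1/2; S=-1+-165/313·τ+0·τ²+478/313·τ³=-1343/1252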